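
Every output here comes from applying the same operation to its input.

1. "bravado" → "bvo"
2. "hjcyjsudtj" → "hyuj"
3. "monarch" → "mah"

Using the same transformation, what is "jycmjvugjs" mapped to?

jmus

In each case the input is transformed by: keep one character in every 3, starting at position 1 (positions 1st, 4th, 7th, ...).
Applying that to "jycmjvugjs" gives "jmus".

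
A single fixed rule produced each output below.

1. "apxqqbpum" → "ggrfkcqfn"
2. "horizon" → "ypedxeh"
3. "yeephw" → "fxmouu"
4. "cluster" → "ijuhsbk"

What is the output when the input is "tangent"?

wudjjqd

Rule — move the first 3 characters to the end (rotate left by 3), then shift every letter 10 places backward in the alphabet (wrapping around).
On "tangent": the first step gives "genttan", and the second then gives "wudjjqd".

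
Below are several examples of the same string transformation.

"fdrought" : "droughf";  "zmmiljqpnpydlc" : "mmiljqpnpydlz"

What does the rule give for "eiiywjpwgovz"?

The rule is to swap the first and last characters, then delete the first character.
Applying both steps to "eiiywjpwgovz": "ziiywjpwgove", then "iiywjpwgove".

iiywjpwgove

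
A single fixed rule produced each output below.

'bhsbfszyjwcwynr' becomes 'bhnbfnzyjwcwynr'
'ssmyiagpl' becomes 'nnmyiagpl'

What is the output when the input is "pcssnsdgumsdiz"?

The transformation: replace every "s" with "n".
So "pcssnsdgumsdiz" becomes "pcnnnndgumndiz".

pcnnnndgumndiz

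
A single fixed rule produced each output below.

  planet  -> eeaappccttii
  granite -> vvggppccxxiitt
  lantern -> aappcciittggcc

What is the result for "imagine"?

xxbbppvvxxcctt

Rule — double every character, then shift every letter 11 places backward in the alphabet (wrapping around).
Doing the same to "imagine": "xxbbppvvxxcctt".
(Check on "planet": → "ppllaanneett" → "eeaappccttii" ✓)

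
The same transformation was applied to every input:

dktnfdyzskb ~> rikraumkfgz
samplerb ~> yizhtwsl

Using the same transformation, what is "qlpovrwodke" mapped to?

rlxswvcydvk

The rule is to shift every letter 7 places forward in the alphabet (wrapping around), then move the last 2 characters to the front (rotate right by 2).
Doing the same to "qlpovrwodke": "rlxswvcydvk".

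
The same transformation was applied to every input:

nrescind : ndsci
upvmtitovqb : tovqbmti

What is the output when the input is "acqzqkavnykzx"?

Rule — delete the first 3 characters, then move the first 3 characters to the end (rotate left by 3).
Working it through for "acqzqkavnykzx": intermediate "zqkavnykzx", final "avnykzxzqk".

avnykzxzqk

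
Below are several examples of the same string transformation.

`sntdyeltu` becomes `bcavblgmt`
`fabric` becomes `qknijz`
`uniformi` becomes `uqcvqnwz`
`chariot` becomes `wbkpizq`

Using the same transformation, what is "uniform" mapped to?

What's happening: shift every letter 8 places forward in the alphabet (wrapping around), then move the last 2 characters to the front (rotate right by 2).
Applying both steps to "uniform": "cvqnwzu", then "zucvqnw".

zucvqnw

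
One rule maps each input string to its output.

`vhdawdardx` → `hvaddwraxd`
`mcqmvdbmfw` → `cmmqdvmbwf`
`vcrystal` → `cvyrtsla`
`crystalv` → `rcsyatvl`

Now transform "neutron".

Each output is the input with this applied: swap each adjacent pair of characters (1↔2, 3↔4, ...).
On "neutron" that produces "entuorn".

entuorn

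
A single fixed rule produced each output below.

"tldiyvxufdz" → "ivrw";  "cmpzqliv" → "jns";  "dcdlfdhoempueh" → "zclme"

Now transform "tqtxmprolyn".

njlk

The rule is to shift every letter 3 places backward in the alphabet (wrapping around), then keep one character in every 3, starting at position 2 (positions 2nd, 5th, 8th, ...).
Working it through for "tqtxmprolyn": intermediate "qnqujmolivk", final "njlk".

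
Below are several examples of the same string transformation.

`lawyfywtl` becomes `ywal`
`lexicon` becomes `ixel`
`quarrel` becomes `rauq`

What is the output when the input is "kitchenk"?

ctik

Each output is the input with this applied: reverse the string, then keep only the last 4 characters.
"kitchenk" → "knehctik" → "ctik".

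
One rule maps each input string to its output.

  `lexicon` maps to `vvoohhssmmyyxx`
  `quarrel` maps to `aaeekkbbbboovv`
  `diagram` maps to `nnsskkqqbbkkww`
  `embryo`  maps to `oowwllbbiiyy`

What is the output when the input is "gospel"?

What's happening: shift every letter 10 places forward in the alphabet (wrapping around), then double every character.
Starting from "gospel": after the first operation, "qyczov"; after the second, "qqyycczzoovv".

qqyycczzoovv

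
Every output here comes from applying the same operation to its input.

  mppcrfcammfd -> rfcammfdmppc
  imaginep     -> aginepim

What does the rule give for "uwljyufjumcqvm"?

ufjumcqvmuwljy

The pattern: swap the front and back halves of the string, then move the last 2 characters to the front (rotate right by 2).
Applying both steps to "uwljyufjumcqvm": "jumcqvmuwljyuf", then "ufjumcqvmuwljy".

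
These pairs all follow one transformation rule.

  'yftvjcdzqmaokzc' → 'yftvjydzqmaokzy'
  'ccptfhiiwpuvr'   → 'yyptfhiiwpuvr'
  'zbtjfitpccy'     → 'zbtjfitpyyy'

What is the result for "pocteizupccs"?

poyteizupyys

The rule is to replace every "c" with "y".
"pocteizupccs" → "poyteizupyys".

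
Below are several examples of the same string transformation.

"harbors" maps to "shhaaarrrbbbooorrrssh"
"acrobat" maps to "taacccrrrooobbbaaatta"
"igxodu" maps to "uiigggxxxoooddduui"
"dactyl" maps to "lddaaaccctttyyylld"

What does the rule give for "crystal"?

The pattern: repeat every character 3 times, then swap the first and last characters.
Working it through for "crystal": intermediate "cccrrryyyssstttaaalll", final "lccrrryyyssstttaaallc".
(Check on "igxodu": → "iiigggxxxoooddduuu" → "uiigggxxxoooddduui" ✓)

lccrrryyyssstttaaallc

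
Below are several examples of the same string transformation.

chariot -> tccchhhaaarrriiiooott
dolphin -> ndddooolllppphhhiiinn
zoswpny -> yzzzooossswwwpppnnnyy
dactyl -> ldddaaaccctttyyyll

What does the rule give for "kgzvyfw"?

In each case the input is transformed by: repeat every character 3 times, then move the last character to the front.
Applying both steps to "kgzvyfw": "kkkgggzzzvvvyyyfffwww", then "wkkkgggzzzvvvyyyfffww".

wkkkgggzzzvvvyyyfffww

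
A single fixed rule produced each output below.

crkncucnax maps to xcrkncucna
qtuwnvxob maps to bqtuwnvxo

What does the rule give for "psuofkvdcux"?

Looking at the pairs, the operation is to move the last character to the front.
So "psuofkvdcux" becomes "xpsuofkvdcu".

xpsuofkvdcu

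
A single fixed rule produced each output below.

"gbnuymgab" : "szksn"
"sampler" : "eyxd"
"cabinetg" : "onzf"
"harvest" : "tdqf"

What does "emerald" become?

qqmp

The pattern: shift every letter 12 places forward in the alphabet (wrapping around), then keep every other character starting from the first (positions 1st, 3rd, 5th, ...).
Working it through for "emerald": intermediate "qyqdmxp", final "qqmp".
(Check on "cabinetg": → "omnuzqfs" → "onzf" ✓)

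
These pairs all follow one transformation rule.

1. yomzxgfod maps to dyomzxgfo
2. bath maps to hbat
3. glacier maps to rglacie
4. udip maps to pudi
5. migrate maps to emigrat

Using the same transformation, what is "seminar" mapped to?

Rule — move the last character to the front.
Applying that to "seminar" gives "rsemina".

rsemina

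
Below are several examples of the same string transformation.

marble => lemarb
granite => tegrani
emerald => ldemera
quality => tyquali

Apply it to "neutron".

Looking at the pairs, the operation is to move the last 2 characters to the front (rotate right by 2).
On "neutron" that produces "onneutr".

onneutr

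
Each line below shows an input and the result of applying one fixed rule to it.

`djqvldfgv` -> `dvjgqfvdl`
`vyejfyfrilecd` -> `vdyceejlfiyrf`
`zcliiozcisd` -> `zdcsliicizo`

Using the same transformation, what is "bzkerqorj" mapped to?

bjzrkoeqr

The pattern: take characters alternately from the front and the back (1st, last, 2nd, 2nd-last, ...).
So "bzkerqorj" becomes "bjzrkoeqr".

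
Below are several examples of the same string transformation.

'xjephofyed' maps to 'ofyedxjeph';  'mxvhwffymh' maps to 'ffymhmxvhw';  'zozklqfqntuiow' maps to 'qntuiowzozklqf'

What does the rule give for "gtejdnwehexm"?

wehexmgtejdn

The rule is to swap the front and back halves of the string.
On "gtejdnwehexm" that produces "wehexmgtejdn".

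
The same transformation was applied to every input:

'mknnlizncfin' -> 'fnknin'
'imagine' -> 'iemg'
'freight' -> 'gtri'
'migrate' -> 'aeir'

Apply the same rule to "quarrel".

Rule — move the last 3 characters to the front (rotate right by 3), then keep every other character starting from the first (positions 1st, 3rd, 5th, ...).
Applying both steps to "quarrel": "relquar", then "rlur".

rlur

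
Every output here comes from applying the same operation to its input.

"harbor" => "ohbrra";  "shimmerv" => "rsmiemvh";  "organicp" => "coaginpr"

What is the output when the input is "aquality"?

The transformation: swap each adjacent pair of characters (1↔2, 3↔4, ...), then swap the first and last characters.
Applying both steps to "aquality": "qaauilyt", then "taauilyq".

taauilyq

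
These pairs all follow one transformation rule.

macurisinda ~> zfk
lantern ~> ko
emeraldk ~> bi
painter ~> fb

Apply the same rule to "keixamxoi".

The rule is to shift every letter 3 places backward in the alphabet (wrapping around), then keep one character in every 3, starting at position 3 (positions 3rd, 6th, 9th, ...).
On "keixamxoi": the first step gives "hbfuxjulf", and the second then gives "fjf".
(Check on "lantern": → "ixkqbok" → "ko" ✓)

fjf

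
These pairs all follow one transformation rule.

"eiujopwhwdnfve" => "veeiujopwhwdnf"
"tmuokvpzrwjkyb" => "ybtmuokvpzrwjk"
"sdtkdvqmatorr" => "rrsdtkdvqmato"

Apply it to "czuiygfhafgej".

The transformation: move the last 2 characters to the front (rotate right by 2).
For "czuiygfhafgej" the result is "ejczuiygfhafg".

ejczuiygfhafg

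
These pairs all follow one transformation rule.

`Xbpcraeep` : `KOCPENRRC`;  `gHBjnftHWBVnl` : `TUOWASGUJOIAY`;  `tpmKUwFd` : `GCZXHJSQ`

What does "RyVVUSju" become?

ELIIHFWH

Looking at the pairs, the operation is to shift every letter 13 places forward in the alphabet (wrapping around) — i.e. ROT13, then convert every letter to uppercase.
On "RyVVUSju" that produces "ELIIHFWH".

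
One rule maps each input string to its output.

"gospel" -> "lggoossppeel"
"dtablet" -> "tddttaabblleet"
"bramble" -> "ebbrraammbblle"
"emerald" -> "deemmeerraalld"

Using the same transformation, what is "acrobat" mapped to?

What's happening: double every character, then move the last character to the front.
Starting from "acrobat": after the first operation, "aaccrroobbaatt"; after the second, "taaccrroobbaat".

taaccrroobbaat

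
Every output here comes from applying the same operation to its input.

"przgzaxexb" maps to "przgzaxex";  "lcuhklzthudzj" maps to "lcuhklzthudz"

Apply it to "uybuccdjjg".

uybuccdjj

What's happening: delete the last character.
For "uybuccdjjg" the result is "uybuccdjj".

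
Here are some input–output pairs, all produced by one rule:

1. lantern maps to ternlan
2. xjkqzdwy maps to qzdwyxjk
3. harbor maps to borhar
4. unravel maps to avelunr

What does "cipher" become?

Rule — move the first 3 characters to the end (rotate left by 3).
On "cipher" that produces "hercip".

hercip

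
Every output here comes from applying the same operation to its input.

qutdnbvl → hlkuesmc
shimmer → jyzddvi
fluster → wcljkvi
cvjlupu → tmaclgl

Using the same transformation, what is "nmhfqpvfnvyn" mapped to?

In each case the input is transformed by: shift every letter 9 places backward in the alphabet (wrapping around).
On "nmhfqpvfnvyn" that produces "edywhgmwempe".

edywhgmwempe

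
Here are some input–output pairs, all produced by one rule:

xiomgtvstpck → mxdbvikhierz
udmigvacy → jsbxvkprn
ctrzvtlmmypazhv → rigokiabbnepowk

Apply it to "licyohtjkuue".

axrndwiyzjjt

What's happening: shift every letter 11 places backward in the alphabet (wrapping around).
"licyohtjkuue" → "axrndwiyzjjt".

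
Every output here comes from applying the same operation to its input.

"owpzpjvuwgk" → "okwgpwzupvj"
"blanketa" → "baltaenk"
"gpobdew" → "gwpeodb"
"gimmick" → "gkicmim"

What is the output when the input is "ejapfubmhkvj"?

Looking at the pairs, the operation is to take characters alternately from the front and the back (1st, last, 2nd, 2nd-last, ...).
Doing the same to "ejapfubmhkvj": "ejjvakphfmub".

ejjvakphfmub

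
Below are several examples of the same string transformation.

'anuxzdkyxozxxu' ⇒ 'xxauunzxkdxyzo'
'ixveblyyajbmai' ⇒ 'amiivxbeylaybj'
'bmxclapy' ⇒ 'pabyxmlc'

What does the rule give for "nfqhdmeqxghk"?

hgnkqfdhemxq

In each case the input is transformed by: move the last 3 characters to the front (rotate right by 3), then swap each adjacent pair of characters (1↔2, 3↔4, ...).
On "nfqhdmeqxghk": the first step gives "ghknfqhdmeqx", and the second then gives "hgnkqfdhemxq".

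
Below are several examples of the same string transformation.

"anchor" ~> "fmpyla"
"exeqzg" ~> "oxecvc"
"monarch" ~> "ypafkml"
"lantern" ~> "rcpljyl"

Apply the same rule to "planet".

lcrnjy

The rule is to move the first 3 characters to the end (rotate left by 3), then shift every letter 2 places backward in the alphabet (wrapping around).
Working it through for "planet": intermediate "netpla", final "lcrnjy".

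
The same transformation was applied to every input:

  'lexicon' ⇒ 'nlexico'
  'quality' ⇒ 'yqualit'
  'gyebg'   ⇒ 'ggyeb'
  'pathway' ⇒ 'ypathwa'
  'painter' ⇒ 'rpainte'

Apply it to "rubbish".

hrubbis

What's happening: move the last character to the front.
Doing the same to "rubbish": "hrubbis".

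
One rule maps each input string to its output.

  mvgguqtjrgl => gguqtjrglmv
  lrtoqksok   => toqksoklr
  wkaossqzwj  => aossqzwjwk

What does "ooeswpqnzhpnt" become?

eswpqnzhpntoo

Looking at the pairs, the operation is to move the first 2 characters to the end (rotate left by 2).
On "ooeswpqnzhpnt" that produces "eswpqnzhpntoo".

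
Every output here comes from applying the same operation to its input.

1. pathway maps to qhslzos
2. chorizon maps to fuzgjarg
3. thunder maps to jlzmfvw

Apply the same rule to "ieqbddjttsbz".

Each output is the input with this applied: move the last character to the front, then shift every letter 8 places backward in the alphabet (wrapping around).
Applying that to "ieqbddjttsbz" gives "rawitvvbllkt".

rawitvvbllkt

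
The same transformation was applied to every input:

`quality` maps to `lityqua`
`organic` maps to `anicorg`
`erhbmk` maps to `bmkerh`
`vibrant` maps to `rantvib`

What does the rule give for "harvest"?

vesthar

In each case the input is transformed by: move the first 3 characters to the end (rotate left by 3).
For "harvest" the result is "vesthar".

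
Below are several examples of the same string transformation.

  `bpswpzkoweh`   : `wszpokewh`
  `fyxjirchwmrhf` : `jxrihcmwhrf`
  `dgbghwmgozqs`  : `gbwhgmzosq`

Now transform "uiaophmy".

oahpym

The transformation: delete the first 2 characters, then swap each adjacent pair of characters (1↔2, 3↔4, ...).
Starting from "uiaophmy": after the first operation, "aophmy"; after the second, "oahpym".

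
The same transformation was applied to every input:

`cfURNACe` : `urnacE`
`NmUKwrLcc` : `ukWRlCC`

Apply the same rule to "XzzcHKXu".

In each case the input is transformed by: delete the first 2 characters, then flip the case of every letter.
Working it through for "XzzcHKXu": intermediate "zcHKXu", final "ZChkxU".

ZChkxU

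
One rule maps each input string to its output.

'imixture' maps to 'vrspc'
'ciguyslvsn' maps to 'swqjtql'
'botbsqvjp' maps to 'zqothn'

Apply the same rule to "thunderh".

lbcpf

Each output is the input with this applied: delete the first 3 characters, then shift every letter 2 places backward in the alphabet (wrapping around).
Working it through for "thunderh": intermediate "nderh", final "lbcpf".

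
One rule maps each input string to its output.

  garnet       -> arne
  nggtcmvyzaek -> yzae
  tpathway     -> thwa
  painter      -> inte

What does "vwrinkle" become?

inkl

Looking at the pairs, the operation is to move the last character to the front, then keep only the last 4 characters.
Applying both steps to "vwrinkle": "evwrinkl", then "inkl".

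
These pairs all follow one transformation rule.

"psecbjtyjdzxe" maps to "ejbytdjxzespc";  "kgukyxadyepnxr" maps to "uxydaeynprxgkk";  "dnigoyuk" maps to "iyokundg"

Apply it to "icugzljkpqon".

What's happening: swap each adjacent pair of characters (1↔2, 3↔4, ...), then move the first 3 characters to the end (rotate left by 3).
For "icugzljkpqon", step one produces "cigulzkjqpno"; step two turns that into "ulzkjqpnocig".

ulzkjqpnocig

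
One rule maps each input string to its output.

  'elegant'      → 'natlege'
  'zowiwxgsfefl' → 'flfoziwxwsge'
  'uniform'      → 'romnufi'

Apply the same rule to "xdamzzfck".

cfkdxmazz

What's happening: swap each adjacent pair of characters (1↔2, 3↔4, ...), then move the last 3 characters to the front (rotate right by 3).
Working it through for "xdamzzfck": intermediate "dxmazzcfk", final "cfkdxmazz".
(Check on "uniform": → "nufirom" → "romnufi" ✓)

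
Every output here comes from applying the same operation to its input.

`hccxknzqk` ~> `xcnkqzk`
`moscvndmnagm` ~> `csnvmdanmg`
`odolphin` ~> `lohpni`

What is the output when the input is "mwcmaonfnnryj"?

Rule — swap each adjacent pair of characters (1↔2, 3↔4, ...), then delete the first 2 characters.
"mwcmaonfnnryj" → "wmmcoafnnnyrj" → "mcoafnnnyrj".

mcoafnnnyrj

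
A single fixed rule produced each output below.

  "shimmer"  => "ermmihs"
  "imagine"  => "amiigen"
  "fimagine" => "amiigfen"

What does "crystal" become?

atsrlcy

Rule — sort the characters into reverse alphabetical order, then swap the first and last characters.
Applying both steps to "crystal": "ytsrlca", then "atsrlcy".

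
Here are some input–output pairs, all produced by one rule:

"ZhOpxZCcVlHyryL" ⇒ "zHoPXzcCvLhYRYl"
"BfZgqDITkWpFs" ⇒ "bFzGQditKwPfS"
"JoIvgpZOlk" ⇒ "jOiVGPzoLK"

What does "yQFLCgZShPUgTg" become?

YqflcGzsHpuGtG

The pattern: flip the case of every letter.
For "yQFLCgZShPUgTg" the result is "YqflcGzsHpuGtG".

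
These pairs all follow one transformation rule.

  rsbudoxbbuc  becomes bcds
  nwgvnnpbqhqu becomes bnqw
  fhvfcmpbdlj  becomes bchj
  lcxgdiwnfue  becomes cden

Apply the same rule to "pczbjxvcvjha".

Looking at the pairs, the operation is to keep one character in every 3, starting at position 2 (positions 2nd, 5th, 8th, ...), then sort the characters into alphabetical order.
Applying both steps to "pczbjxvcvjha": "cjch", then "cchj".

cchj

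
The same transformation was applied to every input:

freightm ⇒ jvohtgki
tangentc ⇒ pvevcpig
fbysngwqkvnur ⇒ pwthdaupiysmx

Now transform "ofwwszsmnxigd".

What's happening: shift every letter 2 places forward in the alphabet (wrapping around), then move the last 3 characters to the front (rotate right by 3).
For "ofwwszsmnxigd", step one produces "qhyyubuopzkif"; step two turns that into "kifqhyyubuopz".

kifqhyyubuopz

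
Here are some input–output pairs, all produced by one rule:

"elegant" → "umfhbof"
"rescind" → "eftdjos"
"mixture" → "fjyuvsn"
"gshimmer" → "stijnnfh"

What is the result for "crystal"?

msztubd

What's happening: shift every letter 1 place forward in the alphabet (wrapping around), then swap the first and last characters.
Starting from "crystal": after the first operation, "dsztubm"; after the second, "msztubd".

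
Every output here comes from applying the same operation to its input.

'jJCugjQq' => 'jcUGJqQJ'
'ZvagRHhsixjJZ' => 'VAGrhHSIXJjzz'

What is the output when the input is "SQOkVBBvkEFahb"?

qoKvbbVKefAHBs

The pattern: flip the case of every letter, then move the first character to the end.
Applying both steps to "SQOkVBBvkEFahb": "sqoKvbbVKefAHB", then "qoKvbbVKefAHBs".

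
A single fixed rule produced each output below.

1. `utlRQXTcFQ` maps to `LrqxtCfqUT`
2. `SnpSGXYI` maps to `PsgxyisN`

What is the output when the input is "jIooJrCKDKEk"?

OOjRckdkeKJi

Rule — move the first 2 characters to the end (rotate left by 2), then flip the case of every letter.
For "jIooJrCKDKEk", step one produces "ooJrCKDKEkjI"; step two turns that into "OOjRckdkeKJi".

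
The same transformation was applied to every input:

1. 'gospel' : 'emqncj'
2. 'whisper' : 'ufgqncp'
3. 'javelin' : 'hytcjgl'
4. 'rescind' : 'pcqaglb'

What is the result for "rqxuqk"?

povsoi

Looking at the pairs, the operation is to shift every letter 2 places backward in the alphabet (wrapping around).
Doing the same to "rqxuqk": "povsoi".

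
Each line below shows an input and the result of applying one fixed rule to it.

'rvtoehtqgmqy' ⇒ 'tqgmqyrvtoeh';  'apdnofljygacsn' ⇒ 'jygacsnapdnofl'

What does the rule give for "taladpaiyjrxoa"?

Rule — swap the front and back halves of the string.
For "taladpaiyjrxoa" the result is "iyjrxoataladpa".

iyjrxoataladpa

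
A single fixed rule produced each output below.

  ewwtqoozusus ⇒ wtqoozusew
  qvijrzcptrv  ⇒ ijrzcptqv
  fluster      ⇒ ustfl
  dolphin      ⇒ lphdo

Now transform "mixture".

Each output is the input with this applied: delete the last 2 characters, then move the first 2 characters to the end (rotate left by 2).
For "mixture", step one produces "mixtu"; step two turns that into "xtumi".

xtumi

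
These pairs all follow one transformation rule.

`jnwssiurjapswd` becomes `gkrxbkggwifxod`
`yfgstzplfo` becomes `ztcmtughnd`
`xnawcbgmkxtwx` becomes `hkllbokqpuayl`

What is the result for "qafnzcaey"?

osmeotbnq

The transformation: move the last 3 characters to the front (rotate right by 3), then shift every letter 12 places backward in the alphabet (wrapping around).
For "qafnzcaey", step one produces "aeyqafnzc"; step two turns that into "osmeotbnq".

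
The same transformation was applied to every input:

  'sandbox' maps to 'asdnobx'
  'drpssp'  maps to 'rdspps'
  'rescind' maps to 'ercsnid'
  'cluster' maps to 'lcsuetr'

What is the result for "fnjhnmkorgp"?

Looking at the pairs, the operation is to swap each adjacent pair of characters (1↔2, 3↔4, ...).
Doing the same to "fnjhnmkorgp": "nfhjmnokgrp".

nfhjmnokgrp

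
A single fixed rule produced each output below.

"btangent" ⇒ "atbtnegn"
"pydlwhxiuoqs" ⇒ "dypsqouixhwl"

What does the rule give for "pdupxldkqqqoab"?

In each case the input is transformed by: move the first 3 characters to the end (rotate left by 3), then reverse the string.
"pdupxldkqqqoab" → "udpbaoqqqkdlxp".

udpbaoqqqkdlxp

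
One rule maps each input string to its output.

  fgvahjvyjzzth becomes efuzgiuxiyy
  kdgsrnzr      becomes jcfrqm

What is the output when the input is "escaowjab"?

drbznvi

In each case the input is transformed by: shift every letter 1 place backward in the alphabet (wrapping around), then delete the last 2 characters.
For "escaowjab", step one produces "drbznviza"; step two turns that into "drbznvi".
(Check on "fgvahjvyjzzth": → "efuzgiuxiyysg" → "efuzgiuxiyy" ✓)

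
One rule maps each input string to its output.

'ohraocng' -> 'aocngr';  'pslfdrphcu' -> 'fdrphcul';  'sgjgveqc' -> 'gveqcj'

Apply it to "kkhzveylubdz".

zveylubdzh

Each output is the input with this applied: delete the first 2 characters, then move the first character to the end.
On "kkhzveylubdz": the first step gives "hzveylubdz", and the second then gives "zveylubdzh".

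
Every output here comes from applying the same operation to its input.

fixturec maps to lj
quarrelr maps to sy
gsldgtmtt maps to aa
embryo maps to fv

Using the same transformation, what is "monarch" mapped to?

What's happening: shift every letter 7 places forward in the alphabet (wrapping around), then keep only the last 2 characters.
Applying both steps to "monarch": "tvuhyjo", then "jo".
(Check on "fixturec": → "mpeabylj" → "lj" ✓)

jo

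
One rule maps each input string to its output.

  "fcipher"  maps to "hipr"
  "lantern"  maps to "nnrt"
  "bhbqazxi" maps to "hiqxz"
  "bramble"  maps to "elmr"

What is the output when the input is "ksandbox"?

knosx

In each case the input is transformed by: sort the characters into alphabetical order, then delete the first 3 characters.
Applying both steps to "ksandbox": "abdknosx", then "knosx".
(Check on "lantern": → "aelnnrt" → "nnrt" ✓)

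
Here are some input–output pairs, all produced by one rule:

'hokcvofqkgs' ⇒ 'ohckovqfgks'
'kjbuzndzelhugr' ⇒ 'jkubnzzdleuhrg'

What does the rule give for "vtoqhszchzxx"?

In each case the input is transformed by: swap each adjacent pair of characters (1↔2, 3↔4, ...).
For "vtoqhszchzxx" the result is "tvqoshczzhxx".

tvqoshczzhxx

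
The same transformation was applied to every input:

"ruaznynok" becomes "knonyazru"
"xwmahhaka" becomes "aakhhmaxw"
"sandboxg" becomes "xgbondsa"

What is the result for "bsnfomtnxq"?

xqtnomnfbs

The transformation: swap each adjacent pair of characters (1↔2, 3↔4, ...), then reverse the string.
For "bsnfomtnxq", step one produces "sbfnmontqx"; step two turns that into "xqtnomnfbs".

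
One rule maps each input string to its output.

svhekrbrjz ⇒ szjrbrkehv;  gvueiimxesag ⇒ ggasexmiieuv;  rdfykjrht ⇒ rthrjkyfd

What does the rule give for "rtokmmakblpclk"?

rklcplbkammkot

What's happening: reverse the string, then move the last character to the front.
For "rtokmmakblpclk" the result is "rklcplbkammkot".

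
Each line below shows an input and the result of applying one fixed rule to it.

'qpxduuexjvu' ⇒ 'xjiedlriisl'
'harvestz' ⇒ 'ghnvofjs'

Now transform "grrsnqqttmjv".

axjuffgbeehh

What's happening: move the last 3 characters to the front (rotate right by 3), then shift every letter 12 places backward in the alphabet (wrapping around).
Applying both steps to "grrsnqqttmjv": "mjvgrrsnqqtt", then "axjuffgbeehh".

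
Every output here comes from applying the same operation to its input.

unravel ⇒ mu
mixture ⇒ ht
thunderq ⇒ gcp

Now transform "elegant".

Each output is the input with this applied: keep one character in every 3, starting at position 2 (positions 2nd, 5th, 8th, ...), then shift every letter 1 place backward in the alphabet (wrapping around).
Applying both steps to "elegant": "la", then "kz".

kz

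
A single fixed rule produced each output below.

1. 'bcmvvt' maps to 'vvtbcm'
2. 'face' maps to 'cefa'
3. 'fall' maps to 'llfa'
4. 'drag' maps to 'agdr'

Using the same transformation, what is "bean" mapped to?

Each output is the input with this applied: swap the front and back halves of the string.
So "bean" becomes "anbe".

anbe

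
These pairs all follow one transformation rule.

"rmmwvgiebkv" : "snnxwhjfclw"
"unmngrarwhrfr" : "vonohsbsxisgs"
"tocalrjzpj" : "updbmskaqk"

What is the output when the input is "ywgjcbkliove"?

zxhkdclmjpwf

The pattern: shift every letter 1 place forward in the alphabet (wrapping around).
"ywgjcbkliove" → "zxhkdclmjpwf".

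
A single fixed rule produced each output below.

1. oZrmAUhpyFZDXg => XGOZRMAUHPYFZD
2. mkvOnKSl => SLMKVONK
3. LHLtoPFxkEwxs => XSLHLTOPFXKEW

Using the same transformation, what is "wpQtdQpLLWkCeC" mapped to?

The pattern: move the last 2 characters to the front (rotate right by 2), then convert every letter to uppercase.
On "wpQtdQpLLWkCeC" that produces "ECWPQTDQPLLWKC".

ECWPQTDQPLLWKC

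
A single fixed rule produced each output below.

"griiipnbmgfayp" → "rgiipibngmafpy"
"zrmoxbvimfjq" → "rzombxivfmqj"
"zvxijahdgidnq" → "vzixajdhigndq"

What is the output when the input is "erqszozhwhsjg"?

resqozhzhwjsg

What's happening: swap each adjacent pair of characters (1↔2, 3↔4, ...).
On "erqszozhwhsjg" that produces "resqozhzhwjsg".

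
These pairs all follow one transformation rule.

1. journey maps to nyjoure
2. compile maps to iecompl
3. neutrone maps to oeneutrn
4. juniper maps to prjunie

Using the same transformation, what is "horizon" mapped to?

Each output is the input with this applied: move the last 2 characters to the front (rotate right by 2), then swap the first and last characters.
"horizon" → "znhorio".

znhorio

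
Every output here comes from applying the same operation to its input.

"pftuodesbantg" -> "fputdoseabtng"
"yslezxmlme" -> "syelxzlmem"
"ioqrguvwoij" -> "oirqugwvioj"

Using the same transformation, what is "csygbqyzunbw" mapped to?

scgyqbzynuwb

In each case the input is transformed by: swap each adjacent pair of characters (1↔2, 3↔4, ...).
For "csygbqyzunbw" the result is "scgyqbzynuwb".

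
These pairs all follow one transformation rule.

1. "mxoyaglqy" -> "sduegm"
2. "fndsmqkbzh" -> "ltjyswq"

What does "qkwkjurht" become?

In each case the input is transformed by: shift every letter 6 places forward in the alphabet (wrapping around), then delete the last 3 characters.
For "qkwkjurht", step one produces "wqcqpaxnz"; step two turns that into "wqcqpa".

wqcqpa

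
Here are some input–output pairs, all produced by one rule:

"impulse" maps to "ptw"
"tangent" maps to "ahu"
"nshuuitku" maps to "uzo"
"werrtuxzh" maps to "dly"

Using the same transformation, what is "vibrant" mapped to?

In each case the input is transformed by: shift every letter 7 places forward in the alphabet (wrapping around), then keep only the first 3 characters.
So "vibrant" becomes "cpi".

cpi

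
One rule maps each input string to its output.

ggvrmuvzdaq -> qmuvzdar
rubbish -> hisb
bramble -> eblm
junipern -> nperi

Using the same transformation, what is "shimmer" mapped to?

rmem

The pattern: delete the first 3 characters, then swap the first and last characters.
On "shimmer": the first step gives "mmer", and the second then gives "rmem".
(Check on "junipern": → "ipern" → "nperi" ✓)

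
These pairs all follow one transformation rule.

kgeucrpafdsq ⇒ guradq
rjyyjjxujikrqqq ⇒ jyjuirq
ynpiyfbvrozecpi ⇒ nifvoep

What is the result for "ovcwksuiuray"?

vwsiry

Rule — keep every other character starting from the second (positions 2nd, 4th, 6th, ...).
For "ovcwksuiuray" the result is "vwsiry".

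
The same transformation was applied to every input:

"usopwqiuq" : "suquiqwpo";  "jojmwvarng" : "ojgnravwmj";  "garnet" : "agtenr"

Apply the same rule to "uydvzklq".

yuqlkzvd

What's happening: move the first 2 characters to the end (rotate left by 2), then reverse the string.
"uydvzklq" → "yuqlkzvd".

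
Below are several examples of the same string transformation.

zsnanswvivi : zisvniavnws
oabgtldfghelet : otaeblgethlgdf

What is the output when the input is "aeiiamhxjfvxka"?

aaekixivafmjhx

Each output is the input with this applied: take characters alternately from the front and the back (1st, last, 2nd, 2nd-last, ...).
For "aeiiamhxjfvxka" the result is "aaekixivafmjhx".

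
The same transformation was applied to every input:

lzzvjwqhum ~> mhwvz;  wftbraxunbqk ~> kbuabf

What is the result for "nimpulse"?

In each case the input is transformed by: keep every other character starting from the second (positions 2nd, 4th, 6th, ...), then reverse the string.
"nimpulse" → "iple" → "elpi".

elpi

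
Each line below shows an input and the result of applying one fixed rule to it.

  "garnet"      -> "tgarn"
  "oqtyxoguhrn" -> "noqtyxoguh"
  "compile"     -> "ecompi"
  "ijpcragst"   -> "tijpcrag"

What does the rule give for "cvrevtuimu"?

Rule — move the last 2 characters to the front (rotate right by 2), then delete the first character.
For "cvrevtuimu", step one produces "mucvrevtui"; step two turns that into "ucvrevtui".

ucvrevtui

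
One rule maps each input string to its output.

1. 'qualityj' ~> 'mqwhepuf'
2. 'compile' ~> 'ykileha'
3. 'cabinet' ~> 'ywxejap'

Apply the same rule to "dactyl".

The transformation: shift every letter 4 places backward in the alphabet (wrapping around).
Applying that to "dactyl" gives "zwypuh".

zwypuh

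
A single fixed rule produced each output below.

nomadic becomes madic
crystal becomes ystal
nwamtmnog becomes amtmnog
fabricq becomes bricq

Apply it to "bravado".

avado

In each case the input is transformed by: delete the first 2 characters.
So "bravado" becomes "avado".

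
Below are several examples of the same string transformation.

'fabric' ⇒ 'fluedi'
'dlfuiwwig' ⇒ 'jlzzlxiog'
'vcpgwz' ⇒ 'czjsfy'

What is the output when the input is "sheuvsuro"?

ruxvyxhkv

What's happening: shift every letter 3 places forward in the alphabet (wrapping around), then reverse the string.
Applying both steps to "sheuvsuro": "vkhxyvxur", then "ruxvyxhkv".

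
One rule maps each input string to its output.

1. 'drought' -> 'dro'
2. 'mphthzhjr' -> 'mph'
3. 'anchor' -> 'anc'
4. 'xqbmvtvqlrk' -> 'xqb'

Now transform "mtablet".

mta

Looking at the pairs, the operation is to keep only the first 3 characters.
"mtablet" → "mta".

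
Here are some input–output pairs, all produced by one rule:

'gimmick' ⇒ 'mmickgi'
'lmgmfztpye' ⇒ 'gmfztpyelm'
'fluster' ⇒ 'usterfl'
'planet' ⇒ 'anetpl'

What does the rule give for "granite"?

anitegr

The pattern: move the first 2 characters to the end (rotate left by 2).
Doing the same to "granite": "anitegr".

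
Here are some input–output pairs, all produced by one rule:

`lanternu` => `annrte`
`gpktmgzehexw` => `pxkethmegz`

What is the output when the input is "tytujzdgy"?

The transformation: take characters alternately from the front and the back (1st, last, 2nd, 2nd-last, ...), then delete the first 2 characters.
"tytujzdgy" → "tyygtduzj" → "ygtduzj".
(Check on "gpktmgzehexw": → "gwpxkethmegz" → "pxkethmegz" ✓)

ygtduzj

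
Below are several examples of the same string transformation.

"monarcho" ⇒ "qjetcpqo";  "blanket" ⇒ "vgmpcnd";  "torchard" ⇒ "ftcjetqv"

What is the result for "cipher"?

tgjrke

The pattern: reverse the string, then shift every letter 2 places forward in the alphabet (wrapping around).
"cipher" → "rehpic" → "tgjrke".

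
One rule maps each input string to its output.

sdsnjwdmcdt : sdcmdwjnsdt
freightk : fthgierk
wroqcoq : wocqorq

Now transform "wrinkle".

wlknire

The pattern: swap the first and last characters, then reverse the string.
Starting from "wrinkle": after the first operation, "erinklw"; after the second, "wlknire".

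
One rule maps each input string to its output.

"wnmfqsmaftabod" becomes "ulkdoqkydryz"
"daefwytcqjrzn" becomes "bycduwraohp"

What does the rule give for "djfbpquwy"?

The pattern: shift every letter 2 places backward in the alphabet (wrapping around), then delete the last 2 characters.
Applying both steps to "djfbpquwy": "bhdznosuw", then "bhdznos".

bhdznos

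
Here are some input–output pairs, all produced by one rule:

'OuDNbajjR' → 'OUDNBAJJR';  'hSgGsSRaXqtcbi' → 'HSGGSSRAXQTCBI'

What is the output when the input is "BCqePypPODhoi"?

The rule is to convert every letter to uppercase.
So "BCqePypPODhoi" becomes "BCQEPYPPODHOI".

BCQEPYPPODHOI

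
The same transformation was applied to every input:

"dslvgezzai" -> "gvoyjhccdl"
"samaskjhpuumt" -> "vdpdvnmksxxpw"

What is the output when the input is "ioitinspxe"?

The pattern: shift every letter 3 places forward in the alphabet (wrapping around).
For "ioitinspxe" the result is "lrlwlqvsah".

lrlwlqvsah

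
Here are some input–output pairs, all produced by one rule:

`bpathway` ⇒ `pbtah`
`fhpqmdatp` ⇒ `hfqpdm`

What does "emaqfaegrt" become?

meqaafe

Looking at the pairs, the operation is to delete the last 3 characters, then swap each adjacent pair of characters (1↔2, 3↔4, ...).
Applying both steps to "emaqfaegrt": "emaqfae", then "meqaafe".
(Check on "fhpqmdatp": → "fhpqmd" → "hfqpdm" ✓)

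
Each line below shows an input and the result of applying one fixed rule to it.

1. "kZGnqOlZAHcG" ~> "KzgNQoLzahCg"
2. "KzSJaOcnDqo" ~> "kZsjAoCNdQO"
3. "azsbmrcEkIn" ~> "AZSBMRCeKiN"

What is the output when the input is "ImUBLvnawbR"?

iMublVNAWBr

The transformation: flip the case of every letter.
"ImUBLvnawbR" → "iMublVNAWBr".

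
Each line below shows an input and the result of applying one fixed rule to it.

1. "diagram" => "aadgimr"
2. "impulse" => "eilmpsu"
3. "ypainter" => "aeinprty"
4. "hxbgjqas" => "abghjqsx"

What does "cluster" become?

The pattern: sort the characters into alphabetical order.
Applying that to "cluster" gives "celrstu".

celrstu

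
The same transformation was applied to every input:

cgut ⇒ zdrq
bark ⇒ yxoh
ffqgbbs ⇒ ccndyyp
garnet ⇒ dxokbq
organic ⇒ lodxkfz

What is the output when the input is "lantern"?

What's happening: shift every letter 3 places backward in the alphabet (wrapping around).
So "lantern" becomes "ixkqbok".

ixkqbok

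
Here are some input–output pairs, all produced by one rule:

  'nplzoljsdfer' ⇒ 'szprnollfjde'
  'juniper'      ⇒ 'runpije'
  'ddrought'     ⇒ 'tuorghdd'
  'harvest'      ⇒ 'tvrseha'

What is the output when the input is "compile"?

Looking at the pairs, the operation is to sort the characters into reverse alphabetical order, then swap each adjacent pair of characters (1↔2, 3↔4, ...).
For "compile", step one produces "pomliec"; step two turns that into "oplmeic".

oplmeic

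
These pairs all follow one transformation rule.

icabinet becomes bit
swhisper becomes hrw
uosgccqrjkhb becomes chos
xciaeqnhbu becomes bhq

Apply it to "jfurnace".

The pattern: sort the characters into alphabetical order, then keep one character in every 3, starting at position 2 (positions 2nd, 5th, 8th, ...).
For "jfurnace", step one produces "acefjnru"; step two turns that into "cju".

cju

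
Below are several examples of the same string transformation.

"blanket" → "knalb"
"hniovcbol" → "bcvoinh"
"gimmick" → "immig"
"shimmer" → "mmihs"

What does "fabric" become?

The transformation: delete the last 2 characters, then reverse the string.
For "fabric", step one produces "fabr"; step two turns that into "rbaf".

rbaf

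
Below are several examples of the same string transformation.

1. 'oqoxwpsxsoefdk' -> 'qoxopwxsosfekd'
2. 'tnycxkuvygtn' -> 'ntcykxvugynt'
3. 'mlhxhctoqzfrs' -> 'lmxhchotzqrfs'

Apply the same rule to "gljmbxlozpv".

Rule — swap each adjacent pair of characters (1↔2, 3↔4, ...).
"gljmbxlozpv" → "lgmjxbolpzv".

lgmjxbolpzv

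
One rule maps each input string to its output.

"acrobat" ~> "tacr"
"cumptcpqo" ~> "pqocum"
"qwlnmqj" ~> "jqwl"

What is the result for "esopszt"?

teso

Rule — move the first 3 characters to the end (rotate left by 3), then delete the first 3 characters.
"esopszt" → "pszteso" → "teso".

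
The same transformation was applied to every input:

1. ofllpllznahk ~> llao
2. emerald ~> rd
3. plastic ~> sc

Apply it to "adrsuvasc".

saa

In each case the input is transformed by: move the first 2 characters to the end (rotate left by 2), then keep one character in every 3, starting at position 2 (positions 2nd, 5th, 8th, ...).
"adrsuvasc" → "rsuvascad" → "saa".
(Check on "emerald": → "eraldem" → "rd" ✓)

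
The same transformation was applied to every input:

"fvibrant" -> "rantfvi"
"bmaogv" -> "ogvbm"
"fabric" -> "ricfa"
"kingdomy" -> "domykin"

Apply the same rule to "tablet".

letta

The rule is to swap the front and back halves of the string, then delete the last character.
For "tablet", step one produces "lettab"; step two turns that into "letta".
(Check on "fabric": → "ricfab" → "ricfa" ✓)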